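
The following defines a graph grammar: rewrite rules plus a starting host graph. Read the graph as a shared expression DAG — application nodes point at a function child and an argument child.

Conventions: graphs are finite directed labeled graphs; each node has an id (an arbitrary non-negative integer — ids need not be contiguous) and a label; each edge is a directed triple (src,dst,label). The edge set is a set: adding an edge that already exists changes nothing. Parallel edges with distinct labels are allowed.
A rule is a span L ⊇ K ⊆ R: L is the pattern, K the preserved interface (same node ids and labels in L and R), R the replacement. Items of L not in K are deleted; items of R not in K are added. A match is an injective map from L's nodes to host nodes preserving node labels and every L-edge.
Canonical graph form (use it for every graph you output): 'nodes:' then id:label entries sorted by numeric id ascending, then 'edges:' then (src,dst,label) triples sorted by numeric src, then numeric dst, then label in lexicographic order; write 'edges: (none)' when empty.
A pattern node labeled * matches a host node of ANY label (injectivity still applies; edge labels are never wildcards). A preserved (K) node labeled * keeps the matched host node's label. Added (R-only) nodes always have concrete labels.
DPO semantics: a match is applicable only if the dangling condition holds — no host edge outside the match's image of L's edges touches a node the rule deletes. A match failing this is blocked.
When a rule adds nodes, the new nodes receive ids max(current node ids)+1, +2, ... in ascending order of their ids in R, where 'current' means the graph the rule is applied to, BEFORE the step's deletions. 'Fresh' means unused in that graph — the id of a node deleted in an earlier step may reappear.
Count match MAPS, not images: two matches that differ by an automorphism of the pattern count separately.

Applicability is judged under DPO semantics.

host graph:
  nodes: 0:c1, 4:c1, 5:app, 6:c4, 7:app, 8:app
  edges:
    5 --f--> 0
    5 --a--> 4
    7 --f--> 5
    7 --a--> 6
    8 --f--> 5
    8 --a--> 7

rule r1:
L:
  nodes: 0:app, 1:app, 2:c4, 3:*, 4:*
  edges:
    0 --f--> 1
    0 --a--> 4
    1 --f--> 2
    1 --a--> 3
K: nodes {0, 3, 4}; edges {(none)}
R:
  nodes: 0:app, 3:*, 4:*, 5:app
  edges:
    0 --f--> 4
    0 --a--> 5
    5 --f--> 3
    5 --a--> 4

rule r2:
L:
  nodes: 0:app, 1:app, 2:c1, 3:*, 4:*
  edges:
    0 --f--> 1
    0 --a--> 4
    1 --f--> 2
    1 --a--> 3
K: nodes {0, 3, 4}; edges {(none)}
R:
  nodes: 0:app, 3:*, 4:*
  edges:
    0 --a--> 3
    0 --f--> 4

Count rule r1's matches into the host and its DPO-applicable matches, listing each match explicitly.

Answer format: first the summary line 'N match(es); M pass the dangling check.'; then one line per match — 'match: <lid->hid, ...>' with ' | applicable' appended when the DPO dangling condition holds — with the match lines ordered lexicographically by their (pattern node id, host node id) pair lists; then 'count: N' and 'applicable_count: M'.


0 match(es); 0 pass the dangling check.
count: 0
applicable_count: 0


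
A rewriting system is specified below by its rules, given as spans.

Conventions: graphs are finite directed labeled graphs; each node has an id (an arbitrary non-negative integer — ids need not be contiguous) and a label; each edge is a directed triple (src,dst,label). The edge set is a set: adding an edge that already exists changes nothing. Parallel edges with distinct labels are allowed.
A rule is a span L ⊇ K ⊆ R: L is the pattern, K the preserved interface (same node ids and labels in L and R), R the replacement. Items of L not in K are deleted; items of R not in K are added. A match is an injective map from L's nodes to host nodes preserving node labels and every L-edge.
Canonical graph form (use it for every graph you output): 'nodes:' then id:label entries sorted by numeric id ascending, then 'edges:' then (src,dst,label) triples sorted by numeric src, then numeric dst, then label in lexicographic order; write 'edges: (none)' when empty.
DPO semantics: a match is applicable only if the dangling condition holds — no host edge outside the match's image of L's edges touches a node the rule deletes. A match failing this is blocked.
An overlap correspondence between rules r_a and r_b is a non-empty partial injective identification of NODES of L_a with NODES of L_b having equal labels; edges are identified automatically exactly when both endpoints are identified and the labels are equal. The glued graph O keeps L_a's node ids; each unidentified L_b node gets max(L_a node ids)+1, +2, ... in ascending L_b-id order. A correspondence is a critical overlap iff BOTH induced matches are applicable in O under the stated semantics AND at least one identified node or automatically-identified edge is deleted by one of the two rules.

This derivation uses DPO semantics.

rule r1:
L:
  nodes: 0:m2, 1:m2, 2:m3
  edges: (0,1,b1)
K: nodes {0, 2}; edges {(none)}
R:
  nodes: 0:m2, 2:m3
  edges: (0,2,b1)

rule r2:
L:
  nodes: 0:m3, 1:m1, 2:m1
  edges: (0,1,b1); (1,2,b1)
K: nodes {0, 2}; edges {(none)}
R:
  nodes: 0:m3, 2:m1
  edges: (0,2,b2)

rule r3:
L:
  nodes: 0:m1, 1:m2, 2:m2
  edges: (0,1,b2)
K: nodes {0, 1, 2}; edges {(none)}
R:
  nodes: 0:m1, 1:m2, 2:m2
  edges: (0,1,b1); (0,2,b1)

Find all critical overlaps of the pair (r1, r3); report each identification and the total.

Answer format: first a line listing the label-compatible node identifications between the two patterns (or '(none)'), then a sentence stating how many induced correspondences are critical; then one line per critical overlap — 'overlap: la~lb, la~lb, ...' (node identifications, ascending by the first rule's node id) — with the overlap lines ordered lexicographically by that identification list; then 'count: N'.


label-compatible node identifications between L(r1) and L(r3): 0~1, 0~2, 1~1, 1~2
2 of the induced correspondences are critical overlaps of r1 and r3.
overlap: 0~1, 1~2
overlap: 1~2
count: 2


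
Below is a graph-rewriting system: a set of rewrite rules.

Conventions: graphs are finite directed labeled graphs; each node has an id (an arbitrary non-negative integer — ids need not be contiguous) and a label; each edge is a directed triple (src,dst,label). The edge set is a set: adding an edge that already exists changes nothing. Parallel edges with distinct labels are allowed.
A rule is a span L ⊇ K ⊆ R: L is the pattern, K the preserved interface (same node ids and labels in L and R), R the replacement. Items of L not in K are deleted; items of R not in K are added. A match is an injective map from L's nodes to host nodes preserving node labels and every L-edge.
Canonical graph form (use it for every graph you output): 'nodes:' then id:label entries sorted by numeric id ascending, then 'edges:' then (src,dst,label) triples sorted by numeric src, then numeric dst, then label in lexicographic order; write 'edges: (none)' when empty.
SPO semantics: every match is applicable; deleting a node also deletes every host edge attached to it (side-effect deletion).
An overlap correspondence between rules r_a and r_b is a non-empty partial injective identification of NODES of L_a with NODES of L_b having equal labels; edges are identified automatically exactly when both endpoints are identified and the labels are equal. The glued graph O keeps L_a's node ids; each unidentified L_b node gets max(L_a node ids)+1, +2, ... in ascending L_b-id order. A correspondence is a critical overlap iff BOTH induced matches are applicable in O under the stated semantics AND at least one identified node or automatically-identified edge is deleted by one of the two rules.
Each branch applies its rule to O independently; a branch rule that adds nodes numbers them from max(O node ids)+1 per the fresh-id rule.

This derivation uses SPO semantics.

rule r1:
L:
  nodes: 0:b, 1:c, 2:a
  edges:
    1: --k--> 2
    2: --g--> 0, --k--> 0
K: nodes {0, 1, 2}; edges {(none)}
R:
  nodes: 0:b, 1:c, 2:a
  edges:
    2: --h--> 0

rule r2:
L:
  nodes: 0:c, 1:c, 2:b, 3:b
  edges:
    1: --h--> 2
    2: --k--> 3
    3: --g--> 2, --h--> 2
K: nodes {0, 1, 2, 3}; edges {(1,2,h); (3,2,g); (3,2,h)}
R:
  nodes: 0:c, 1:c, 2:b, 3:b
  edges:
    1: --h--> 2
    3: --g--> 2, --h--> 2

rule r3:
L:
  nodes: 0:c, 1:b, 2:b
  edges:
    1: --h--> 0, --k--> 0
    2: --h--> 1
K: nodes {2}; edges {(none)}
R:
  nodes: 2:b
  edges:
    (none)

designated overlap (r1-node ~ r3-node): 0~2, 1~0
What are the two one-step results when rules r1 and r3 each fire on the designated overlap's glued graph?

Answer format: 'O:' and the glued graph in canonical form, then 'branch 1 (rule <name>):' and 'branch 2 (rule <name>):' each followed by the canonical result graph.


O:
nodes: 0:b, 1:c, 2:a, 3:b
edges: (0,3,h); (1,2,k); (2,0,g); (2,0,k); (3,1,h); (3,1,k)
branch 1 (rule r1):
nodes: 0:b, 1:c, 2:a, 3:b
edges: (0,3,h); (2,0,h); (3,1,h); (3,1,k)
branch 2 (rule r3):
nodes: 0:b, 2:a
edges: (2,0,g); (2,0,k)


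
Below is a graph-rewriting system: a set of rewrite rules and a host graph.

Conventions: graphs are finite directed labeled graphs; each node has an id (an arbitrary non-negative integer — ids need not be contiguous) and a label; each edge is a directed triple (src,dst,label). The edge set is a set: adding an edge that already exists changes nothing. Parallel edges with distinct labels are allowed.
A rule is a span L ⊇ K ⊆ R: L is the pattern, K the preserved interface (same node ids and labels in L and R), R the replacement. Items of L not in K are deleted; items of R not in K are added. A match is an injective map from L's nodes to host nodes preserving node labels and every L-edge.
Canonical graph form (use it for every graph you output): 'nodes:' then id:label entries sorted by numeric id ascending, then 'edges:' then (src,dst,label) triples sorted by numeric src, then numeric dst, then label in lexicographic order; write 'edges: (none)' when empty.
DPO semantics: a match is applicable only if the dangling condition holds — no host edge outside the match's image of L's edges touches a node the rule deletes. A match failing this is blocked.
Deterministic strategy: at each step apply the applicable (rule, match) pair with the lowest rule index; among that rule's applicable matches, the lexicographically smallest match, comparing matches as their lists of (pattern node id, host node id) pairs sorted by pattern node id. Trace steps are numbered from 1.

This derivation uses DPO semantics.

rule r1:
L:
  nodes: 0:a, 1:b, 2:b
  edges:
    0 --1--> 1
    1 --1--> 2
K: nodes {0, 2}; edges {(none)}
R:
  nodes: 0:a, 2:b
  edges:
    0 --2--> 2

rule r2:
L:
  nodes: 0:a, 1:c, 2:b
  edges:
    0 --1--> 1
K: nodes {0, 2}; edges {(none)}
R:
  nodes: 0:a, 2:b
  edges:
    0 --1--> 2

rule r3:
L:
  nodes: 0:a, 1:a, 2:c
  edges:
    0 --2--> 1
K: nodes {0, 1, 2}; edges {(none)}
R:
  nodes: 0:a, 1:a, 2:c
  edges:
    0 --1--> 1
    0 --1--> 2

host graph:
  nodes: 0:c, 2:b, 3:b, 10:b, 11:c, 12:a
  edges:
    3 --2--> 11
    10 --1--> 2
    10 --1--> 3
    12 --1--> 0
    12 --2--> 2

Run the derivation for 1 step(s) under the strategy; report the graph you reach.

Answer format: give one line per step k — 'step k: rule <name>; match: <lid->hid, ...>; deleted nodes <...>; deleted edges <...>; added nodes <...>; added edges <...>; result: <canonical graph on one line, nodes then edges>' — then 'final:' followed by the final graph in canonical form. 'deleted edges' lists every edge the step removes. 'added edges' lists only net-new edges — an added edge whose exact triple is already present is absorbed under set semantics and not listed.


step 1: rule r2; match: 0->12, 1->0, 2->2; deleted nodes 0; deleted edges (12,0,1); added nodes (none); added edges (12,2,1); result: nodes: 2:b, 3:b, 10:b, 11:c, 12:a edges: (3,11,2); (10,2,1); (10,3,1); (12,2,1); (12,2,2)
final:
nodes: 2:b, 3:b, 10:b, 11:c, 12:a
edges: (3,11,2); (10,2,1); (10,3,1); (12,2,1); (12,2,2)


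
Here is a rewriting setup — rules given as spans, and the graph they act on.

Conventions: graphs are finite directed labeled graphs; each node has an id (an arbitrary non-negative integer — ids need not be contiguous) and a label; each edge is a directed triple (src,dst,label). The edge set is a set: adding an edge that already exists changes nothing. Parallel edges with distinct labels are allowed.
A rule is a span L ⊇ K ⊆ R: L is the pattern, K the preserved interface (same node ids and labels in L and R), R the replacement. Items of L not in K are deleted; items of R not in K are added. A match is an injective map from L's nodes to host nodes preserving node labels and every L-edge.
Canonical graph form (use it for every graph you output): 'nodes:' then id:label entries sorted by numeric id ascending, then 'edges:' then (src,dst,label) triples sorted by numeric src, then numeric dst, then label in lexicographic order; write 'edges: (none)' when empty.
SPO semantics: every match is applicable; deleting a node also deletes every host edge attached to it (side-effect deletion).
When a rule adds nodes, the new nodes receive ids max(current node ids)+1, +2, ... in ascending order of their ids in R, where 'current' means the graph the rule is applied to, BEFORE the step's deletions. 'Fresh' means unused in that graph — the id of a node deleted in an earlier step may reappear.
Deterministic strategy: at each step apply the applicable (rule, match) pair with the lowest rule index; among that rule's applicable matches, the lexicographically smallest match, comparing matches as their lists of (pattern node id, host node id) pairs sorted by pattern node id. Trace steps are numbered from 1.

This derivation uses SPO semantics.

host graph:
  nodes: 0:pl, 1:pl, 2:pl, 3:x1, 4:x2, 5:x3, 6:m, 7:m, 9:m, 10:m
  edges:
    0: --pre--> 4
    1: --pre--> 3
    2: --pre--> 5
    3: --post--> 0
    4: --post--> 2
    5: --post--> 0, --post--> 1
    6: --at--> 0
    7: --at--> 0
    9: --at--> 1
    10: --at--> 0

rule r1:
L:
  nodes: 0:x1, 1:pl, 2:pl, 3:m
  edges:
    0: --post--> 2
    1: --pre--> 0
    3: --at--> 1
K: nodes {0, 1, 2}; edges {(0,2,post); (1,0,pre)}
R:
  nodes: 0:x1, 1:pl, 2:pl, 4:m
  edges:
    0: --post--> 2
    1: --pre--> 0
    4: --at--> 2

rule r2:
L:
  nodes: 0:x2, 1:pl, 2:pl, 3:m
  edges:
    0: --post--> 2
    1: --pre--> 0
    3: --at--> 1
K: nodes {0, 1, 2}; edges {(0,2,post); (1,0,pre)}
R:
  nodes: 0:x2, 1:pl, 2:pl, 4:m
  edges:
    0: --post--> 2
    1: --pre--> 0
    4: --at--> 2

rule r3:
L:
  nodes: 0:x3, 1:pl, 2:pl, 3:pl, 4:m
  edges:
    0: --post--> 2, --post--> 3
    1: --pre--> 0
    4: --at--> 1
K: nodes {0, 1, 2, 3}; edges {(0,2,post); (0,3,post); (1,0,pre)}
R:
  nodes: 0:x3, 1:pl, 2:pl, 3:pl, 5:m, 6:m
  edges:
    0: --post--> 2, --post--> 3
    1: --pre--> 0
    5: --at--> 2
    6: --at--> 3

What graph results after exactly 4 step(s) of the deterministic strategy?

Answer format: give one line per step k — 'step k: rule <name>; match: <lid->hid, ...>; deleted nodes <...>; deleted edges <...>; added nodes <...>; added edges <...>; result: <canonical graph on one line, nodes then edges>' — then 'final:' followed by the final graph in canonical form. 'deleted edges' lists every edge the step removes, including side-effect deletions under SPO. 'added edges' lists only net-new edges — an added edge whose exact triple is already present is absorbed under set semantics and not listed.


step 1: rule r1; match: 0->3, 1->1, 2->0, 3->9; deleted nodes 9; deleted edges (9,1,at); added nodes 11; added edges (11,0,at); result: nodes: 0:pl, 1:pl, 2:pl, 3:x1, 4:x2, 5:x3, 6:m, 7:m, 10:m, 11:m edges: (0,4,pre); (1,3,pre); (2,5,pre); (3,0,post); (4,2,post); (5,0,post); (5,1,post); (6,0,at); (7,0,at); (10,0,at); (11,0,at)
step 2: rule r2; match: 0->4, 1->0, 2->2, 3->6; deleted nodes 6; deleted edges (6,0,at); added nodes 12; added edges (12,2,at); result: nodes: 0:pl, 1:pl, 2:pl, 3:x1, 4:x2, 5:x3, 7:m, 10:m, 11:m, 12:m edges: (0,4,pre); (1,3,pre); (2,5,pre); (3,0,post); (4,2,post); (5,0,post); (5,1,post); (7,0,at); (10,0,at); (11,0,at); (12,2,at)
step 3: rule r2; match: 0->4, 1->0, 2->2, 3->7; deleted nodes 7; deleted edges (7,0,at); added nodes 13; added edges (13,2,at); result: nodes: 0:pl, 1:pl, 2:pl, 3:x1, 4:x2, 5:x3, 10:m, 11:m, 12:m, 13:m edges: (0,4,pre); (1,3,pre); (2,5,pre); (3,0,post); (4,2,post); (5,0,post); (5,1,post); (10,0,at); (11,0,at); (12,2,at); (13,2,at)
step 4: rule r2; match: 0->4, 1->0, 2->2, 3->10; deleted nodes 10; deleted edges (10,0,at); added nodes 14; added edges (14,2,at); result: nodes: 0:pl, 1:pl, 2:pl, 3:x1, 4:x2, 5:x3, 11:m, 12:m, 13:m, 14:m edges: (0,4,pre); (1,3,pre); (2,5,pre); (3,0,post); (4,2,post); (5,0,post); (5,1,post); (11,0,at); (12,2,at); (13,2,at); (14,2,at)
final:
nodes: 0:pl, 1:pl, 2:pl, 3:x1, 4:x2, 5:x3, 11:m, 12:m, 13:m, 14:m
edges: (0,4,pre); (1,3,pre); (2,5,pre); (3,0,post); (4,2,post); (5,0,post); (5,1,post); (11,0,at); (12,2,at); (13,2,at); (14,2,at)


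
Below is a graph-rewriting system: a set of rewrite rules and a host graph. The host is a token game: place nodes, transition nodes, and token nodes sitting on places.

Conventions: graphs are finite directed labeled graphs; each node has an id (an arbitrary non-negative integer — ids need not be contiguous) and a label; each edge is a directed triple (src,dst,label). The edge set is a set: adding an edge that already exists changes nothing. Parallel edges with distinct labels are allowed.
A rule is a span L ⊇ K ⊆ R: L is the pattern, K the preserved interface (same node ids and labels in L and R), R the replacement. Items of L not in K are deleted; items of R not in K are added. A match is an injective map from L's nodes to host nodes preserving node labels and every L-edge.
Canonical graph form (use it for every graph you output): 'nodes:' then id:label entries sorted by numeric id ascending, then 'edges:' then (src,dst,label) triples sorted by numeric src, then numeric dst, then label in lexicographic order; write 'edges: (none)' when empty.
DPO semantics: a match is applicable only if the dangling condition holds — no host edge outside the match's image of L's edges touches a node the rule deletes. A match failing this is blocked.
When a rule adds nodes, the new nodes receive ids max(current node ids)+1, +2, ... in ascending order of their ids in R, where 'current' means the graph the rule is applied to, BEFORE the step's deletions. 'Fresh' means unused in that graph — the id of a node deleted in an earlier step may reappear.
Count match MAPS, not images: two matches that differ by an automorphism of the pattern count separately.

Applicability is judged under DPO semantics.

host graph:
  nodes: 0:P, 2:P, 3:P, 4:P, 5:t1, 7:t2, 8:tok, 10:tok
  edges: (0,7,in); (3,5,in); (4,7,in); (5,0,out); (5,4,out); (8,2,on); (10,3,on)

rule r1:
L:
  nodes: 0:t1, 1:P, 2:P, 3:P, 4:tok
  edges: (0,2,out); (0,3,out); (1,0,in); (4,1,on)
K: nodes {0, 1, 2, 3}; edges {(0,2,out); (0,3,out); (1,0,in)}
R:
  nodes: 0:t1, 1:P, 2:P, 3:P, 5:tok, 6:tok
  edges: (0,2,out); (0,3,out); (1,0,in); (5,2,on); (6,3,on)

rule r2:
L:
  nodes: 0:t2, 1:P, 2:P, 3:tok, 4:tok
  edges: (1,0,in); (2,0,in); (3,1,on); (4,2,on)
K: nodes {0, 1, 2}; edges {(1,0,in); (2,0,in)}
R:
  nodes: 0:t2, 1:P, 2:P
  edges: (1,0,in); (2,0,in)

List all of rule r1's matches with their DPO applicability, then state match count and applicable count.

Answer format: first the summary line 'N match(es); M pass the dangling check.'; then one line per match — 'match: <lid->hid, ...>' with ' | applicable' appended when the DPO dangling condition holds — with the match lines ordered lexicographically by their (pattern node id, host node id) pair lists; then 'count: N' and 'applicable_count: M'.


2 match(es); 2 pass the dangling check.
match: 0->5, 1->3, 2->0, 3->4, 4->10 | applicable
match: 0->5, 1->3, 2->4, 3->0, 4->10 | applicable
count: 2
applicable_count: 2


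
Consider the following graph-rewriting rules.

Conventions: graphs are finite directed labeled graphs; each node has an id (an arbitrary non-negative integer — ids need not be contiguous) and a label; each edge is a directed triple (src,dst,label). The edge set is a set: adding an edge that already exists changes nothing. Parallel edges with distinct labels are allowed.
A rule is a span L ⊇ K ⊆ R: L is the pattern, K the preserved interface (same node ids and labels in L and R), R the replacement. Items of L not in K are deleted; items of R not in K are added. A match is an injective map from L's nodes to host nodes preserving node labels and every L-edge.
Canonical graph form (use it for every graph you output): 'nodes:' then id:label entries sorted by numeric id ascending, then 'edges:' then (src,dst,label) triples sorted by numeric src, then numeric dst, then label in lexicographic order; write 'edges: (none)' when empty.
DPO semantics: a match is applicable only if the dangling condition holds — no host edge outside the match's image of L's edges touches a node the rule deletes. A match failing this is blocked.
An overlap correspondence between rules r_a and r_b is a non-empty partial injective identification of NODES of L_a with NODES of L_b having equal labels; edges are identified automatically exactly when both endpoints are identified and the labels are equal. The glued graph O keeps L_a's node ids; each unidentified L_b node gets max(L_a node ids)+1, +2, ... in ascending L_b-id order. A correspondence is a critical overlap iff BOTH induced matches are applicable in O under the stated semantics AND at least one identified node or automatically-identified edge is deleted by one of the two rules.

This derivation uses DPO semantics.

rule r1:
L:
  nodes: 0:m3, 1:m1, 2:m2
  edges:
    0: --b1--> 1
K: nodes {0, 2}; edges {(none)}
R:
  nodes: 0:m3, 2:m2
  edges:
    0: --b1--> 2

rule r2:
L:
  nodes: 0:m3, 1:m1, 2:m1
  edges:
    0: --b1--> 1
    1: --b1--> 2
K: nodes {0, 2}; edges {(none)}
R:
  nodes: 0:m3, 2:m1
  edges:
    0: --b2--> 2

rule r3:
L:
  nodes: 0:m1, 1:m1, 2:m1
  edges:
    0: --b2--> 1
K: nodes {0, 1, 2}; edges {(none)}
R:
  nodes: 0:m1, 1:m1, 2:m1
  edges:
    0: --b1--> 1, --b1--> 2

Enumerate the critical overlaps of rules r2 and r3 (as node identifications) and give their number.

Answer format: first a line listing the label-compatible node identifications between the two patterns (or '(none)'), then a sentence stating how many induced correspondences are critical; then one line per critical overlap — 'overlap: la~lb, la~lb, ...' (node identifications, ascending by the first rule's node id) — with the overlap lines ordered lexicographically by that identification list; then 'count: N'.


label-compatible node identifications between L(r2) and L(r3): 1~0, 1~1, 1~2, 2~0, 2~1, 2~2
3 of the induced correspondences are critical overlaps of r2 and r3.
overlap: 1~2
overlap: 1~2, 2~0
overlap: 1~2, 2~1
count: 3


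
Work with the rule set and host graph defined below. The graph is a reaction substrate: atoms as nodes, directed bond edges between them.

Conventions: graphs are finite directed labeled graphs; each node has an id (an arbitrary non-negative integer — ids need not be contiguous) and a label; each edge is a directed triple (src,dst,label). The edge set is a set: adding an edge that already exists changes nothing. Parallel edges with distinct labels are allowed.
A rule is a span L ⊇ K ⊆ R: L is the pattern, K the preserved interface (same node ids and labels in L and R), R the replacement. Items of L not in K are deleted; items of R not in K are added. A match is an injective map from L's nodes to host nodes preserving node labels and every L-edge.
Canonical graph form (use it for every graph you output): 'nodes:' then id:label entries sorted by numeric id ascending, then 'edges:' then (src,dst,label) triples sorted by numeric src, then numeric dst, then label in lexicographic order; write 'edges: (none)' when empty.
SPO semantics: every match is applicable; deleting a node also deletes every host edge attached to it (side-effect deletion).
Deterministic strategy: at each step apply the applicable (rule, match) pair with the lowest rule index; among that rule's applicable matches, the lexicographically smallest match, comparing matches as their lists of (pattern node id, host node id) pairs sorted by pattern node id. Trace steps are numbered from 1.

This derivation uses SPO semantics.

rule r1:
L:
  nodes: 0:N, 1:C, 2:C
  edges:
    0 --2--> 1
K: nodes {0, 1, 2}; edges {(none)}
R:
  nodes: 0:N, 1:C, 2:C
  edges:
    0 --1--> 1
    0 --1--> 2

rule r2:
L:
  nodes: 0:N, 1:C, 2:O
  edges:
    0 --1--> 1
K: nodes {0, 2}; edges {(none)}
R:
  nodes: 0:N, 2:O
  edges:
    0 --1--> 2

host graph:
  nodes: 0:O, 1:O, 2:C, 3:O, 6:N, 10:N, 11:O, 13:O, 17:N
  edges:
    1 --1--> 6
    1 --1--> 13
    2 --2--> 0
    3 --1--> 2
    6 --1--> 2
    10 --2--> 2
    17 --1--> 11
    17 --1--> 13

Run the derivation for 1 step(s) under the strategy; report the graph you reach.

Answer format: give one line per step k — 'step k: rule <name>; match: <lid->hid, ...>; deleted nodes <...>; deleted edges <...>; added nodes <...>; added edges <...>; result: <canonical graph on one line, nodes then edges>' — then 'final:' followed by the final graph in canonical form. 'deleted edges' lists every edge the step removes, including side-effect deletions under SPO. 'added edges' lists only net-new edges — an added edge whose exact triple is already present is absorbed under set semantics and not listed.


step 1: rule r2; match: 0->6, 1->2, 2->0; deleted nodes 2; deleted edges (2,0,2); (3,2,1); (6,2,1); (10,2,2); added nodes (none); added edges (6,0,1); result: nodes: 0:O, 1:O, 3:O, 6:N, 10:N, 11:O, 13:O, 17:N edges: (1,6,1); (1,13,1); (6,0,1); (17,11,1); (17,13,1)
final:
nodes: 0:O, 1:O, 3:O, 6:N, 10:N, 11:O, 13:O, 17:N
edges: (1,6,1); (1,13,1); (6,0,1); (17,11,1); (17,13,1)


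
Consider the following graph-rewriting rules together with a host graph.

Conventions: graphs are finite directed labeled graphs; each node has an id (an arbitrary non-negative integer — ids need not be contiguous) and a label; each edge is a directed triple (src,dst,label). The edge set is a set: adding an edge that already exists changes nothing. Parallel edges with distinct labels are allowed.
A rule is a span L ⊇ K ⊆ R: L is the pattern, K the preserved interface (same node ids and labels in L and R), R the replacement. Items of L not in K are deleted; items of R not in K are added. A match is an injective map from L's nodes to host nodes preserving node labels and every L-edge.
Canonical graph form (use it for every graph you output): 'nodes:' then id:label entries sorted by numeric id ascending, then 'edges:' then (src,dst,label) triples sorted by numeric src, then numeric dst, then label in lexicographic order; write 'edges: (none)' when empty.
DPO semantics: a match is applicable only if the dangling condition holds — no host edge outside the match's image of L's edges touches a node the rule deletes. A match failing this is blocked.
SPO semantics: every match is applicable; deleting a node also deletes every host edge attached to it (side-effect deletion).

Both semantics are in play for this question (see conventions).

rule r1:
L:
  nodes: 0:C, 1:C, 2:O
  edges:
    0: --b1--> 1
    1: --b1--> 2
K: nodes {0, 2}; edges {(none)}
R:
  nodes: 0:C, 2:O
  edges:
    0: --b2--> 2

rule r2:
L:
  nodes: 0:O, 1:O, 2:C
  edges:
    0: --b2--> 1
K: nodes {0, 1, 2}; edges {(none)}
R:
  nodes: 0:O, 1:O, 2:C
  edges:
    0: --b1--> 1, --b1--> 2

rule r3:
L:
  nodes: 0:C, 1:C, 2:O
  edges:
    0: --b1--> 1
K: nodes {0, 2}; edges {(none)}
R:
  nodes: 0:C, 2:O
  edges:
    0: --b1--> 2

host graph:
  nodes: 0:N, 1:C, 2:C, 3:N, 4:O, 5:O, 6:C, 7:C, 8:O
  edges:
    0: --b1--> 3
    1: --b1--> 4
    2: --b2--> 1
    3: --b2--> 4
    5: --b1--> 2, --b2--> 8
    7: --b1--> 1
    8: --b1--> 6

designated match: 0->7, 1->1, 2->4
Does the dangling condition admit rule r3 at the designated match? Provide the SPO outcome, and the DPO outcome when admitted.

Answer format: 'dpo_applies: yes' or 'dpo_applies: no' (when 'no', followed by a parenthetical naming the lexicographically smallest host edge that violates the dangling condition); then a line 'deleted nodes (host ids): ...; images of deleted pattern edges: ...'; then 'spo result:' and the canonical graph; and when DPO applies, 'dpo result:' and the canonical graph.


dpo_applies: no
(the rule deletes node 1, which keeps host edge (1,4,b1) outside the match image — the dangling condition fails, DPO blocks; SPO proceeds and side-deletes such edges)
deleted nodes (host ids): 1; images of deleted pattern edges: (7,1,b1)
spo result:
nodes: 0:N, 2:C, 3:N, 4:O, 5:O, 6:C, 7:C, 8:O
edges: (0,3,b1); (3,4,b2); (5,2,b1); (5,8,b2); (7,4,b1); (8,6,b1)


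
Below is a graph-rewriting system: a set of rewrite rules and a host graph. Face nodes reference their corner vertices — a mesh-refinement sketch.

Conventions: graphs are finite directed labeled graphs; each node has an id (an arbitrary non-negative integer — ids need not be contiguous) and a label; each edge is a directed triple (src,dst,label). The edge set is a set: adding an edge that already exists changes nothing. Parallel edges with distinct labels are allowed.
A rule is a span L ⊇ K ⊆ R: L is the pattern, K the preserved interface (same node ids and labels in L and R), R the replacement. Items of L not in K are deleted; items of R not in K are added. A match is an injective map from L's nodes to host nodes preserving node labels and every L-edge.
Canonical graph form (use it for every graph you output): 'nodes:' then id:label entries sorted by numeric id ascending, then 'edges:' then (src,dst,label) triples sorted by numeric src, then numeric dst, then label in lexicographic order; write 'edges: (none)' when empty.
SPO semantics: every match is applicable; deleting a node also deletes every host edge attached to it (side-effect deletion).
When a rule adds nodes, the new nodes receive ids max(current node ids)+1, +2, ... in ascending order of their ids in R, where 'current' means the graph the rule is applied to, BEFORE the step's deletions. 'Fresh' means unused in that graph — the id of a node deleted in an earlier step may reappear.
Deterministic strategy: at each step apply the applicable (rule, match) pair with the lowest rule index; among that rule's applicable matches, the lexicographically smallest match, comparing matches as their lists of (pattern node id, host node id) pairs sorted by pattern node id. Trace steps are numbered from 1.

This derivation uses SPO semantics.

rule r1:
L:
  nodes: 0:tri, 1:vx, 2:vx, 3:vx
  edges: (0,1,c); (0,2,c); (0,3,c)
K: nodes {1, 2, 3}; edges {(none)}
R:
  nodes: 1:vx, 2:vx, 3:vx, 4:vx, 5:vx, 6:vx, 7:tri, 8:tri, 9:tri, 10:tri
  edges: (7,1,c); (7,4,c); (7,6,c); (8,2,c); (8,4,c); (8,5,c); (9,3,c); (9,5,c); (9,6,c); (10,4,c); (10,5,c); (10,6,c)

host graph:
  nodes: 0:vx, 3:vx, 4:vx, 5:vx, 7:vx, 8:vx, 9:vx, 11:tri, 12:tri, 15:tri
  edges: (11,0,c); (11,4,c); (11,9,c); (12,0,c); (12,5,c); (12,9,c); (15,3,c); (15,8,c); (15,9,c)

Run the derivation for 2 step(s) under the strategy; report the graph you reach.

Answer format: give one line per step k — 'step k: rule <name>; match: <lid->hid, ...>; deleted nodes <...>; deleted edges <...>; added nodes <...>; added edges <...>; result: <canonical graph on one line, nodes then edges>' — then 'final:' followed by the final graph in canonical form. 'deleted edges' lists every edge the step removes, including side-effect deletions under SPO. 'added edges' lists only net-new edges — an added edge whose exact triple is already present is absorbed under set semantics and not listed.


step 1: rule r1; match: 0->11, 1->0, 2->4, 3->9; deleted nodes 11; deleted edges (11,0,c); (11,4,c); (11,9,c); added nodes 16, 17, 18, 19, 20, 21, 22; added edges (19,0,c); (19,16,c); (19,18,c); (20,4,c); (20,16,c); (20,17,c); (21,9,c); (21,17,c); (21,18,c); (22,16,c); (22,17,c); (22,18,c); result: nodes: 0:vx, 3:vx, 4:vx, 5:vx, 7:vx, 8:vx, 9:vx, 12:tri, 15:tri, 16:vx, 17:vx, 18:vx, 19:tri, 20:tri, 21:tri, 22:tri edges: (12,0,c); (12,5,c); (12,9,c); (15,3,c); (15,8,c); (15,9,c); (19,0,c); (19,16,c); (19,18,c); (20,4,c); (20,16,c); (20,17,c); (21,9,c); (21,17,c); (21,18,c); (22,16,c); (22,17,c); (22,18,c)
step 2: rule r1; match: 0->12, 1->0, 2->5, 3->9; deleted nodes 12; deleted edges (12,0,c); (12,5,c); (12,9,c); added nodes 23, 24, 25, 26, 27, 28, 29; added edges (26,0,c); (26,23,c); (26,25,c); (27,5,c); (27,23,c); (27,24,c); (28,9,c); (28,24,c); (28,25,c); (29,23,c); (29,24,c); (29,25,c); result: nodes: 0:vx, 3:vx, 4:vx, 5:vx, 7:vx, 8:vx, 9:vx, 15:tri, 16:vx, 17:vx, 18:vx, 19:tri, 20:tri, 21:tri, 22:tri, 23:vx, 24:vx, 25:vx, 26:tri, 27:tri, 28:tri, 29:tri edges: (15,3,c); (15,8,c); (15,9,c); (19,0,c); (19,16,c); (19,18,c); (20,4,c); (20,16,c); (20,17,c); (21,9,c); (21,17,c); (21,18,c); (22,16,c); (22,17,c); (22,18,c); (26,0,c); (26,23,c); (26,25,c); (27,5,c); (27,23,c); (27,24,c); (28,9,c); (28,24,c); (28,25,c); (29,23,c); (29,24,c); (29,25,c)
final:
nodes: 0:vx, 3:vx, 4:vx, 5:vx, 7:vx, 8:vx, 9:vx, 15:tri, 16:vx, 17:vx, 18:vx, 19:tri, 20:tri, 21:tri, 22:tri, 23:vx, 24:vx, 25:vx, 26:tri, 27:tri, 28:tri, 29:tri
edges: (15,3,c); (15,8,c); (15,9,c); (19,0,c); (19,16,c); (19,18,c); (20,4,c); (20,16,c); (20,17,c); (21,9,c); (21,17,c); (21,18,c); (22,16,c); (22,17,c); (22,18,c); (26,0,c); (26,23,c); (26,25,c); (27,5,c); (27,23,c); (27,24,c); (28,9,c); (28,24,c); (28,25,c); (29,23,c); (29,24,c); (29,25,c)


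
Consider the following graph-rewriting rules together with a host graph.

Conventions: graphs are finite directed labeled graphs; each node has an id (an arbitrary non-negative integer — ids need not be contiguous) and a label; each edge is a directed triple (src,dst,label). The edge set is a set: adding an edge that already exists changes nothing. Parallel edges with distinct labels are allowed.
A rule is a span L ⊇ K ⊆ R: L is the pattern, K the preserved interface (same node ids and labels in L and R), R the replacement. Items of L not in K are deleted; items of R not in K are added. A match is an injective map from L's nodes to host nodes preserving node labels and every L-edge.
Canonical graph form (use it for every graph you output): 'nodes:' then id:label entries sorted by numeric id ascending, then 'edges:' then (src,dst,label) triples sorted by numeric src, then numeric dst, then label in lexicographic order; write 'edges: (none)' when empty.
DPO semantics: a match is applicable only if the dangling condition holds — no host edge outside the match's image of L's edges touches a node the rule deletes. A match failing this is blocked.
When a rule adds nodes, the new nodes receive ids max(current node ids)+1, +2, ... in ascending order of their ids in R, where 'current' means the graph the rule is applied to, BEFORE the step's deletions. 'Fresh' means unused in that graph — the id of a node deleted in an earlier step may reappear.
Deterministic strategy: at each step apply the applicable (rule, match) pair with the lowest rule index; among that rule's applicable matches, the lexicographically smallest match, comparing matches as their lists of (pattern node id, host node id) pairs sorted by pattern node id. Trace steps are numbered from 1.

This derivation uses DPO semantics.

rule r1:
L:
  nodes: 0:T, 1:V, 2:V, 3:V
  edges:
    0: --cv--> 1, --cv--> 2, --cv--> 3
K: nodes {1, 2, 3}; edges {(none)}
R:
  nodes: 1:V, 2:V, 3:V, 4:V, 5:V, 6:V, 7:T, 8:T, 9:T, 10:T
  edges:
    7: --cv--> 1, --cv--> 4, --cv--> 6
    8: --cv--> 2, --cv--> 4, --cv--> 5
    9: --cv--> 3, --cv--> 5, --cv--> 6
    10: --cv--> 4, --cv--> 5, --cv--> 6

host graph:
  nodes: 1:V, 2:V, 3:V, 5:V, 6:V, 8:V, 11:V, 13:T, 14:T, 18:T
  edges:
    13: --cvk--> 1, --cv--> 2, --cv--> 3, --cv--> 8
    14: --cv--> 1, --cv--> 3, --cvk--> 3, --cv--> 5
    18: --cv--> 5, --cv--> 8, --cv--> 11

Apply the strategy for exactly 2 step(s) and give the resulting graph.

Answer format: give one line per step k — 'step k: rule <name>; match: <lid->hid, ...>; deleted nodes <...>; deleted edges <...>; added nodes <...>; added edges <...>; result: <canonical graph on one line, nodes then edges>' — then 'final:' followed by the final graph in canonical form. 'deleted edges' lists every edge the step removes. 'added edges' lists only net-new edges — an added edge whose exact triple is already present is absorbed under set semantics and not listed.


step 1: rule r1; match: 0->18, 1->5, 2->8, 3->11; deleted nodes 18; deleted edges (18,5,cv); (18,8,cv); (18,11,cv); added nodes 19, 20, 21, 22, 23, 24, 25; added edges (22,5,cv); (22,19,cv); (22,21,cv); (23,8,cv); (23,19,cv); (23,20,cv); (24,11,cv); (24,20,cv); (24,21,cv); (25,19,cv); (25,20,cv); (25,21,cv); result: nodes: 1:V, 2:V, 3:V, 5:V, 6:V, 8:V, 11:V, 13:T, 14:T, 19:V, 20:V, 21:V, 22:T, 23:T, 24:T, 25:T edges: (13,1,cvk); (13,2,cv); (13,3,cv); (13,8,cv); (14,1,cv); (14,3,cv); (14,3,cvk); (14,5,cv); (22,5,cv); (22,19,cv); (22,21,cv); (23,8,cv); (23,19,cv); (23,20,cv); (24,11,cv); (24,20,cv); (24,21,cv); (25,19,cv); (25,20,cv); (25,21,cv)
step 2: rule r1; match: 0->22, 1->5, 2->19, 3->21; deleted nodes 22; deleted edges (22,5,cv); (22,19,cv); (22,21,cv); added nodes 26, 27, 28, 29, 30, 31, 32; added edges (29,5,cv); (29,26,cv); (29,28,cv); (30,19,cv); (30,26,cv); (30,27,cv); (31,21,cv); (31,27,cv); (31,28,cv); (32,26,cv); (32,27,cv); (32,28,cv); result: nodes: 1:V, 2:V, 3:V, 5:V, 6:V, 8:V, 11:V, 13:T, 14:T, 19:V, 20:V, 21:V, 23:T, 24:T, 25:T, 26:V, 27:V, 28:V, 29:T, 30:T, 31:T, 32:T edges: (13,1,cvk); (13,2,cv); (13,3,cv); (13,8,cv); (14,1,cv); (14,3,cv); (14,3,cvk); (14,5,cv); (23,8,cv); (23,19,cv); (23,20,cv); (24,11,cv); (24,20,cv); (24,21,cv); (25,19,cv); (25,20,cv); (25,21,cv); (29,5,cv); (29,26,cv); (29,28,cv); (30,19,cv); (30,26,cv); (30,27,cv); (31,21,cv); (31,27,cv); (31,28,cv); (32,26,cv); (32,27,cv); (32,28,cv)
final:
nodes: 1:V, 2:V, 3:V, 5:V, 6:V, 8:V, 11:V, 13:T, 14:T, 19:V, 20:V, 21:V, 23:T, 24:T, 25:T, 26:V, 27:V, 28:V, 29:T, 30:T, 31:T, 32:T
edges: (13,1,cvk); (13,2,cv); (13,3,cv); (13,8,cv); (14,1,cv); (14,3,cv); (14,3,cvk); (14,5,cv); (23,8,cv); (23,19,cv); (23,20,cv); (24,11,cv); (24,20,cv); (24,21,cv); (25,19,cv); (25,20,cv); (25,21,cv); (29,5,cv); (29,26,cv); (29,28,cv); (30,19,cv); (30,26,cv); (30,27,cv); (31,21,cv); (31,27,cv); (31,28,cv); (32,26,cv); (32,27,cv); (32,28,cv)


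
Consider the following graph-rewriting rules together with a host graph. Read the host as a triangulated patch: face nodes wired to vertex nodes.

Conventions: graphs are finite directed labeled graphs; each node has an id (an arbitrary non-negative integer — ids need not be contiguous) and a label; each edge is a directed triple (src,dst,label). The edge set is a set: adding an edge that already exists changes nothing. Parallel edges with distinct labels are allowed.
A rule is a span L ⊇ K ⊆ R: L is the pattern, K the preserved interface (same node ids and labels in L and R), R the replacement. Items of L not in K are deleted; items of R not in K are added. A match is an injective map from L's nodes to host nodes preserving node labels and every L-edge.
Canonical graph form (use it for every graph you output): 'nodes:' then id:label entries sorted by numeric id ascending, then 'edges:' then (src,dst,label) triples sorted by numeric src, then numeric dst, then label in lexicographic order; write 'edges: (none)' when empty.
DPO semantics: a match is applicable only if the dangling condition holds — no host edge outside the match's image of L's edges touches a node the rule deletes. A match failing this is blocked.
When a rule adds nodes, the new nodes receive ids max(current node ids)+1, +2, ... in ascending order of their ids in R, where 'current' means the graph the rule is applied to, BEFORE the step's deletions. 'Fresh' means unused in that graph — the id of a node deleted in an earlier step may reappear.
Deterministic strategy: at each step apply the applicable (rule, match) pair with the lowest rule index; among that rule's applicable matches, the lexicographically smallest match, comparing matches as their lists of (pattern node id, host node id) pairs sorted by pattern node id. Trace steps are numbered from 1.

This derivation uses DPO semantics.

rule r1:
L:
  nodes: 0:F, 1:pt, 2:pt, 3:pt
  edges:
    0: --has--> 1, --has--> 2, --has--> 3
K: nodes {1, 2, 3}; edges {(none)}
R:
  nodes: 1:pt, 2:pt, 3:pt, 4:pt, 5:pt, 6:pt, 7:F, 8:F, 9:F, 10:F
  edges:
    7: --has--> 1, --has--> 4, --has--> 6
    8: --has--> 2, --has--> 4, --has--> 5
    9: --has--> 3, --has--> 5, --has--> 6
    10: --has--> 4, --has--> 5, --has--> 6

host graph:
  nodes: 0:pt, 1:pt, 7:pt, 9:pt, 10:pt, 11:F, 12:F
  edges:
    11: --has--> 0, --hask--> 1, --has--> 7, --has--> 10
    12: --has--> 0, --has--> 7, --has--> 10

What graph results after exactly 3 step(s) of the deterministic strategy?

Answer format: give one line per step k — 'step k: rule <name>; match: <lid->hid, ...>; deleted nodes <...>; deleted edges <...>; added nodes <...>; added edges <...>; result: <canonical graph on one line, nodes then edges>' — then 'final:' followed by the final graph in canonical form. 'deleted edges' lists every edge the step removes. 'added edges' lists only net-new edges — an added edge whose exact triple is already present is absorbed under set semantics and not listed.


step 1: rule r1; match: 0->12, 1->0, 2->7, 3->10; deleted nodes 12; deleted edges (12,0,has); (12,7,has); (12,10,has); added nodes 13, 14, 15, 16, 17, 18, 19; added edges (16,0,has); (16,13,has); (16,15,has); (17,7,has); (17,13,has); (17,14,has); (18,10,has); (18,14,has); (18,15,has); (19,13,has); (19,14,has); (19,15,has); result: nodes: 0:pt, 1:pt, 7:pt, 9:pt, 10:pt, 11:F, 13:pt, 14:pt, 15:pt, 16:F, 17:F, 18:F, 19:F edges: (11,0,has); (11,1,hask); (11,7,has); (11,10,has); (16,0,has); (16,13,has); (16,15,has); (17,7,has); (17,13,has); (17,14,has); (18,10,has); (18,14,has); (18,15,has); (19,13,has); (19,14,has); (19,15,has)
step 2: rule r1; match: 0->16, 1->0, 2->13, 3->15; deleted nodes 16; deleted edges (16,0,has); (16,13,has); (16,15,has); added nodes 20, 21, 22, 23, 24, 25, 26; added edges (23,0,has); (23,20,has); (23,22,has); (24,13,has); (24,20,has); (24,21,has); (25,15,has); (25,21,has); (25,22,has); (26,20,has); (26,21,has); (26,22,has); result: nodes: 0:pt, 1:pt, 7:pt, 9:pt, 10:pt, 11:F, 13:pt, 14:pt, 15:pt, 17:F, 18:F, 19:F, 20:pt, 21:pt, 22:pt, 23:F, 24:F, 25:F, 26:F edges: (11,0,has); (11,1,hask); (11,7,has); (11,10,has); (17,7,has); (17,13,has); (17,14,has); (18,10,has); (18,14,has); (18,15,has); (19,13,has); (19,14,has); (19,15,has); (23,0,has); (23,20,has); (23,22,has); (24,13,has); (24,20,has); (24,21,has); (25,15,has); (25,21,has); (25,22,has); (26,20,has); (26,21,has); (26,22,has)
step 3: rule r1; match: 0->17, 1->7, 2->13, 3->14; deleted nodes 17; deleted edges (17,7,has); (17,13,has); (17,14,has); added nodes 27, 28, 29, 30, 31, 32, 33; added edges (30,7,has); (30,27,has); (30,29,has); (31,13,has); (31,27,has); (31,28,has); (32,14,has); (32,28,has); (32,29,has); (33,27,has); (33,28,has); (33,29,has); result: nodes: 0:pt, 1:pt, 7:pt, 9:pt, 10:pt, 11:F, 13:pt, 14:pt, 15:pt, 18:F, 19:F, 20:pt, 21:pt, 22:pt, 23:F, 24:F, 25:F, 26:F, 27:pt, 28:pt, 29:pt, 30:F, 31:F, 32:F, 33:F edges: (11,0,has); (11,1,hask); (11,7,has); (11,10,has); (18,10,has); (18,14,has); (18,15,has); (19,13,has); (19,14,has); (19,15,has); (23,0,has); (23,20,has); (23,22,has); (24,13,has); (24,20,has); (24,21,has); (25,15,has); (25,21,has); (25,22,has); (26,20,has); (26,21,has); (26,22,has); (30,7,has); (30,27,has); (30,29,has); (31,13,has); (31,27,has); (31,28,has); (32,14,has); (32,28,has); (32,29,has); (33,27,has); (33,28,has); (33,29,has)
final:
nodes: 0:pt, 1:pt, 7:pt, 9:pt, 10:pt, 11:F, 13:pt, 14:pt, 15:pt, 18:F, 19:F, 20:pt, 21:pt, 22:pt, 23:F, 24:F, 25:F, 26:F, 27:pt, 28:pt, 29:pt, 30:F, 31:F, 32:F, 33:F
edges: (11,0,has); (11,1,hask); (11,7,has); (11,10,has); (18,10,has); (18,14,has); (18,15,has); (19,13,has); (19,14,has); (19,15,has); (23,0,has); (23,20,has); (23,22,has); (24,13,has); (24,20,has); (24,21,has); (25,15,has); (25,21,has); (25,22,has); (26,20,has); (26,21,has); (26,22,has); (30,7,has); (30,27,has); (30,29,has); (31,13,has); (31,27,has); (31,28,has); (32,14,has); (32,28,has); (32,29,has); (33,27,has); (33,28,has); (33,29,has)
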